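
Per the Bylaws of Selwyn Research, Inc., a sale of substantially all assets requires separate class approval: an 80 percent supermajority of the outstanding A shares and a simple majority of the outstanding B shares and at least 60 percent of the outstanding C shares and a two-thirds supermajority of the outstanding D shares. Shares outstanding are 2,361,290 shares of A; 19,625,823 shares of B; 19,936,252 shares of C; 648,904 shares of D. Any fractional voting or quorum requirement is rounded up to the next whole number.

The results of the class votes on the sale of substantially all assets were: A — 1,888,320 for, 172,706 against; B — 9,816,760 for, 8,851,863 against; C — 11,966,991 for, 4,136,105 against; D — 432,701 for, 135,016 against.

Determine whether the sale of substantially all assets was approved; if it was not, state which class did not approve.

A: 4/5 of 2361290 = 1889032; 1,889,032 required, 1,888,320 in favor — not approved.
B: a majority of 19625823 is 9812912; 9,812,912 required, 9,816,760 in favor — approved.
C: 3/5 of 19936252 = 11961751.20, rounded up to 11961752; 11,961,752 required, 11,966,991 in favor — approved.
D: 2/3 of 648904 = 432602.67, rounded up to 432603; 432,603 required, 432,701 in favor — approved.

Not approved — the A shares did not give the required vote.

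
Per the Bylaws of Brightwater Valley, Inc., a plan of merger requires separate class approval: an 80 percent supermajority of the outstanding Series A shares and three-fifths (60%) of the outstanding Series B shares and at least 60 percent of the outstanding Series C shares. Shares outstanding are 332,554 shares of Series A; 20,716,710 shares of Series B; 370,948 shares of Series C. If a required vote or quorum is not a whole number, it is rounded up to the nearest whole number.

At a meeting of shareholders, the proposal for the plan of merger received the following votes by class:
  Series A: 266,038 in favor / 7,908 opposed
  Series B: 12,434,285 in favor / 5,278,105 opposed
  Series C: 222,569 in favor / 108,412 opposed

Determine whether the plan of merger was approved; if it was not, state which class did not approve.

Not approved — the Series A shares did not give the required vote.

Series A: 4/5 of 332554 = 266043.20, rounded up to 266044; 266,044 required, 266,038 in favor — not approved.
Series B: 3/5 of 20716710 = 12430026; 12,430,026 required, 12,434,285 in favor — approved.
Series C: 3/5 of 370948 = 222568.80, rounded up to 222569; 222,569 required, 222,569 in favor — approved.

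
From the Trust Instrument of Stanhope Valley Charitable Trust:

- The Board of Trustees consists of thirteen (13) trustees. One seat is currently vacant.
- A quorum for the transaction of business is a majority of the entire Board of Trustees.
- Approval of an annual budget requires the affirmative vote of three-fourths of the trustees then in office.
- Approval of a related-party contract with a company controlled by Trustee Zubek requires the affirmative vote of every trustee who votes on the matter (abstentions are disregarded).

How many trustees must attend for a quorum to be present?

A majority of 13 is 7.

7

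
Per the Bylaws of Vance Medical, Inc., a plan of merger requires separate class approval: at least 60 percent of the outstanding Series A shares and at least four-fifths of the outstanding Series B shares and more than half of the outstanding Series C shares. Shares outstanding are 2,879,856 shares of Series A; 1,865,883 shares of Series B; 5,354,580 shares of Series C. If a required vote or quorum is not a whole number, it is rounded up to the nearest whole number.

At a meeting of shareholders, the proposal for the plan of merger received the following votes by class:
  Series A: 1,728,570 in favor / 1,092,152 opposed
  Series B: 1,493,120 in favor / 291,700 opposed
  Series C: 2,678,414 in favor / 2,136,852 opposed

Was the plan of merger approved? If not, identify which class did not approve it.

Series A: 3/5 of 2879856 = 1727913.60, rounded up to 1727914; 1,727,914 required, 1,728,570 in favor — approved.
Series B: 4/5 of 1865883 = 1492706.40, rounded up to 1492707; 1,492,707 required, 1,493,120 in favor — approved.
Series C: a majority of 5354580 is 2677291; 2,677,291 required, 2,678,414 in favor — approved.

Approved — every class gave the required vote.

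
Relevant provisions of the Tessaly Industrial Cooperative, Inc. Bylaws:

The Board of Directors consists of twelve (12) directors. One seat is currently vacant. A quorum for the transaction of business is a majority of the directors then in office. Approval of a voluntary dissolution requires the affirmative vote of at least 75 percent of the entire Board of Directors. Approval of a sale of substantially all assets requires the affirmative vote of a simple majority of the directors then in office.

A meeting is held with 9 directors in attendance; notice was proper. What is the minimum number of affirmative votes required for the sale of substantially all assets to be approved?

6

The sale of substantially all assets requires a majority of the directors then in office (11).
A majority of 11 is 6.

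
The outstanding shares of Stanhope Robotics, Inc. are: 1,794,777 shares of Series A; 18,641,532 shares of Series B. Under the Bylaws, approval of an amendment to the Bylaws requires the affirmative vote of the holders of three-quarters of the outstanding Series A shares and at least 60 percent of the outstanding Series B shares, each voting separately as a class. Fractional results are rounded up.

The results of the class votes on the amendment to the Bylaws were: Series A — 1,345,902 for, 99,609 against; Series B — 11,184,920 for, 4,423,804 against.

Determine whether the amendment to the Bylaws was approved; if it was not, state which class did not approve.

Series A: 3/4 of 1794777 = 1346082.75, rounded up to 1346083; 1,346,083 required, 1,345,902 in favor — not approved.
Series B: 3/5 of 18641532 = 11184919.20, rounded up to 11184920; 11,184,920 required, 11,184,920 in favor — approved.

Not approved — the Series A shares did not give the required vote.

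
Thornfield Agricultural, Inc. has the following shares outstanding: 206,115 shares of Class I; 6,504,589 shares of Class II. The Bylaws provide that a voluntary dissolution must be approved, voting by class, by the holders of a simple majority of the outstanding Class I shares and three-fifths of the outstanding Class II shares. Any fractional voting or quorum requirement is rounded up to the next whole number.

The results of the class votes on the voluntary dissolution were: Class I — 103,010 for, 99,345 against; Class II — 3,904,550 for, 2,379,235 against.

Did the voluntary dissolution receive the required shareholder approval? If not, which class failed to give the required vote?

Class I: a majority of 206115 is 103058; 103,058 required, 103,010 in favor — not approved.
Class II: 3/5 of 6504589 = 3902753.40, rounded up to 3902754; 3,902,754 required, 3,904,550 in favor — approved.

Not approved — the Class I shares did not give the required vote.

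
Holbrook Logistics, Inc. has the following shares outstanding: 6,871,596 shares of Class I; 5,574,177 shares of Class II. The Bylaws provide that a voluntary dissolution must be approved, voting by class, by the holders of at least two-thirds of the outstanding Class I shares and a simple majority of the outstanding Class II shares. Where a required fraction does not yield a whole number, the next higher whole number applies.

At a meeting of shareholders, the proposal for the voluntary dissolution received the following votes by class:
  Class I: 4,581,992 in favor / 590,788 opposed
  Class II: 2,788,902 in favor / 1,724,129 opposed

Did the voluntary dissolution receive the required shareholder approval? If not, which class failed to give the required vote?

Approved — every class gave the required vote.

Class I: 2/3 of 6871596 = 4581064; 4,581,064 required, 4,581,992 in favor — approved.
Class II: a majority of 5574177 is 2787089; 2,787,089 required, 2,788,902 in favor — approved.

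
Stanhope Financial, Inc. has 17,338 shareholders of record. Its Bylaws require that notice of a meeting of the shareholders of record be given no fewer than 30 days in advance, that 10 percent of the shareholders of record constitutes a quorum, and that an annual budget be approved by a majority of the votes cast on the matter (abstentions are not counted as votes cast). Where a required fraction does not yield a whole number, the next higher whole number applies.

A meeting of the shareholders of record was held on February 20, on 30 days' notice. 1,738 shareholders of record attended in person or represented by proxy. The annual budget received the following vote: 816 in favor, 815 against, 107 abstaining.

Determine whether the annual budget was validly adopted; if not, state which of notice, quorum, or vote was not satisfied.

Notice: 30 days given; 30 required. Satisfied.
Quorum: 10% of 17,338 = 1,733.80, rounded up to 1,734; 1,738 present. Satisfied.
Vote: requires a majority of the votes cast (1,738 − 107 abstaining = 1,631); a majority of 1631 is 816, so 816 needed; 816 in favor. Satisfied.

Valid — all requirements satisfied.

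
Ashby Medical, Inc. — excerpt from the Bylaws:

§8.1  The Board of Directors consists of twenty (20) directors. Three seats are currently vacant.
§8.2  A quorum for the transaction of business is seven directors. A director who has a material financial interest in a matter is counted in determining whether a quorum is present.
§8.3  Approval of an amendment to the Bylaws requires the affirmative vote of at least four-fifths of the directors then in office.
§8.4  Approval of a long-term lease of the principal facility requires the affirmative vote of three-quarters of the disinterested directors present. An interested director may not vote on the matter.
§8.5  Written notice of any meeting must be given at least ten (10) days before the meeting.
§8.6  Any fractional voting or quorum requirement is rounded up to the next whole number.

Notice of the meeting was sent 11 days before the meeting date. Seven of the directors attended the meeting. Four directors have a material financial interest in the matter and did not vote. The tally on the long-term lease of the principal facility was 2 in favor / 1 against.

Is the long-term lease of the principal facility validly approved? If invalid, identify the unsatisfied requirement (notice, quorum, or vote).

Notice: 11 days given; 10 required (11 ≥ 10). Satisfied.
Quorum: 7 present (interested directors count toward quorum); quorum is 7. Satisfied.
Vote: the long-term lease of the principal facility requires three-fourths of the disinterested directors present (7 − 4 = 3). 3/4 of 3 = 2.25, rounded up to 3, so 3 affirmative votes are needed; 2 voted in favor. Not satisfied.

Invalid — vote requirement not satisfied.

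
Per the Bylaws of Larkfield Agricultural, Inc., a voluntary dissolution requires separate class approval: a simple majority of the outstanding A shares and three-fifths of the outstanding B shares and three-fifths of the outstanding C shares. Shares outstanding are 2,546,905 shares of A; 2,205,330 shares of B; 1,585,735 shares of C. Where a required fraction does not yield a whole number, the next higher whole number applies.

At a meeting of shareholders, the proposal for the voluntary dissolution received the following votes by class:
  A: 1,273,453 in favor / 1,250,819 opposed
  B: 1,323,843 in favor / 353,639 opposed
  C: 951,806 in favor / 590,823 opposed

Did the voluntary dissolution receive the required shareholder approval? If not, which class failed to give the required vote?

Approved — every class gave the required vote.

A: a majority of 2546905 is 1273453; 1,273,453 required, 1,273,453 in favor — approved.
B: 3/5 of 2205330 = 1323198; 1,323,198 required, 1,323,843 in favor — approved.
C: 3/5 of 1585735 = 951441; 951,441 required, 951,806 in favor — approved.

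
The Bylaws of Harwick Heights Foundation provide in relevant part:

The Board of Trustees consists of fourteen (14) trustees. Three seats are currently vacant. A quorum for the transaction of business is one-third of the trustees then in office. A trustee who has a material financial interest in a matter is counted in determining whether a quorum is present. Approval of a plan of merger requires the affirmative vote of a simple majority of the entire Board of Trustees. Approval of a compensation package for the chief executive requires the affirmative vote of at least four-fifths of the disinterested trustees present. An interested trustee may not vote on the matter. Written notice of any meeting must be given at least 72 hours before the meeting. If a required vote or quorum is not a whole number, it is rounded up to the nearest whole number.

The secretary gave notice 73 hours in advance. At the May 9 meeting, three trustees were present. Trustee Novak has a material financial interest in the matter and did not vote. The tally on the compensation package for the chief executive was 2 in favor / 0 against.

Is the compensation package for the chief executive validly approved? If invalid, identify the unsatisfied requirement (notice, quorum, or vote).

Notice: 73 hours given; 72 required (73 ≥ 72). Satisfied.
Quorum: 3 present (interested trustees count toward quorum); quorum is 4. Not satisfied.
Vote: the compensation package for the chief executive requires four-fifths of the disinterested trustees present (3 − 1 = 2). 4/5 of 2 = 1.60, rounded up to 2, so 2 affirmative votes are needed; 2 voted in favor. Satisfied. (Moot — without a quorum no business can be validly transacted.)

Invalid — quorum requirement not satisfied.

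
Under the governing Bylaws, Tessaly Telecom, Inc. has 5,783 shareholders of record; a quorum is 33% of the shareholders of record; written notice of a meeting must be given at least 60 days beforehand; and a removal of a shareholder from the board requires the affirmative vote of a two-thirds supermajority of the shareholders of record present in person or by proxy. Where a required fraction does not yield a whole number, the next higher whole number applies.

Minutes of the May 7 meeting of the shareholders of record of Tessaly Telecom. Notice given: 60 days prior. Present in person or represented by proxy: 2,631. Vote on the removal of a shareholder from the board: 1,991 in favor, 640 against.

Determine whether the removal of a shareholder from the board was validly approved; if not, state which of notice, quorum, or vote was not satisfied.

Valid — all requirements satisfied.

Notice: 60 days given; 60 required. Satisfied.
Quorum: 33% of 5,783 = 1,908.39, rounded up to 1,909; 2,631 present. Satisfied.
Vote: requires two-thirds of those present (2,631); 2/3 of 2631 = 1754, so 1,754 needed; 1,991 in favor. Satisfied.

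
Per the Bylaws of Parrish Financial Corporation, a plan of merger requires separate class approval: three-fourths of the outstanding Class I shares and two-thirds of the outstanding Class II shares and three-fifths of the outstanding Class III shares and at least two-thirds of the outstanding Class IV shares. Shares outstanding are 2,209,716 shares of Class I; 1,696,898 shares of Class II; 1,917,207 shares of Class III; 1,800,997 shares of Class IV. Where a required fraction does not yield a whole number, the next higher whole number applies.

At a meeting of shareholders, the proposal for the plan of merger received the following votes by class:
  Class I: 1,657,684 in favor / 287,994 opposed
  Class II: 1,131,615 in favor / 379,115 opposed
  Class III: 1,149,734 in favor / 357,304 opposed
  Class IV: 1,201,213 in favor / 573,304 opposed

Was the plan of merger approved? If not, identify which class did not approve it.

Not approved — the Class III shares did not give the required vote.

Class I: 3/4 of 2209716 = 1657287; 1,657,287 required, 1,657,684 in favor — approved.
Class II: 2/3 of 1696898 = 1131265.33, rounded up to 1131266; 1,131,266 required, 1,131,615 in favor — approved.
Class III: 3/5 of 1917207 = 1150324.20, rounded up to 1150325; 1,150,325 required, 1,149,734 in favor — not approved.
Class IV: 2/3 of 1800997 = 1200664.67, rounded up to 1200665; 1,200,665 required, 1,201,213 in favor — approved.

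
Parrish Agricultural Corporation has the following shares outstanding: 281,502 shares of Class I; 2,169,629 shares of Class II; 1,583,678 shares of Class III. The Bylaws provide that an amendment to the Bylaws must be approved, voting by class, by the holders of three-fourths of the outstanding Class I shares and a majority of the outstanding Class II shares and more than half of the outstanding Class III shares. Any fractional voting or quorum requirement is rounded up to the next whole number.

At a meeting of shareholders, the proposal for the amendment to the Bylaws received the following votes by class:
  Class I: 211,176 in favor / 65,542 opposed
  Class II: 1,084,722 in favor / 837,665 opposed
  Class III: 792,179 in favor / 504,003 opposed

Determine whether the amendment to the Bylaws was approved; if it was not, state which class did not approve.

Class I: 3/4 of 281502 = 211126.50, rounded up to 211127; 211,127 required, 211,176 in favor — approved.
Class II: a majority of 2169629 is 1084815; 1,084,815 required, 1,084,722 in favor — not approved.
Class III: a majority of 1583678 is 791840; 791,840 required, 792,179 in favor — approved.

Not approved — the Class II shares did not give the required vote.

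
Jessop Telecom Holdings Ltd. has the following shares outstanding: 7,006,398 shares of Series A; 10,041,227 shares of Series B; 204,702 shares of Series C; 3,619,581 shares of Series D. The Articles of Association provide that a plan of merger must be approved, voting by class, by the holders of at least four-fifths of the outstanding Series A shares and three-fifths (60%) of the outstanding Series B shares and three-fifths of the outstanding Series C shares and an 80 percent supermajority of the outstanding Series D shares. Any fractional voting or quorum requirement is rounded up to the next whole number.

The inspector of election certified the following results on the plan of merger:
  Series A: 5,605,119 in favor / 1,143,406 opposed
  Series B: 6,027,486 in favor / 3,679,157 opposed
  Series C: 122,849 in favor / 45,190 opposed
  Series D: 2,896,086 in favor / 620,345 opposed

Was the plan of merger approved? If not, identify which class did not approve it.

Approved — every class gave the required vote.

Series A: 4/5 of 7006398 = 5605118.40, rounded up to 5605119; 5,605,119 required, 5,605,119 in favor — approved.
Series B: 3/5 of 10041227 = 6024736.20, rounded up to 6024737; 6,024,737 required, 6,027,486 in favor — approved.
Series C: 3/5 of 204702 = 122821.20, rounded up to 122822; 122,822 required, 122,849 in favor — approved.
Series D: 4/5 of 3619581 = 2895664.80, rounded up to 2895665; 2,895,665 required, 2,896,086 in favor — approved.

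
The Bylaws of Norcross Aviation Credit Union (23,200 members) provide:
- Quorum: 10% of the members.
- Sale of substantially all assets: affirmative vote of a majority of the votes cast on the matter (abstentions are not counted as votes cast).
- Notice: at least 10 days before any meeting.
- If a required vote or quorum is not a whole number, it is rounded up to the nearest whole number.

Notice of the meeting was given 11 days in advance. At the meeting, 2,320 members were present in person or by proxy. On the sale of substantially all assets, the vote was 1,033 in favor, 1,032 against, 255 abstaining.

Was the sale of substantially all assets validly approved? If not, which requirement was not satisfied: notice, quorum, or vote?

Valid — all requirements satisfied.

Notice: 11 days given; 10 required. Satisfied.
Quorum: 10% of 23,200 = 2,320; 2,320 present. Satisfied.
Vote: requires a majority of the votes cast (2,320 − 255 abstaining = 2,065); a majority of 2065 is 1033, so 1,033 needed; 1,033 in favor. Satisfied.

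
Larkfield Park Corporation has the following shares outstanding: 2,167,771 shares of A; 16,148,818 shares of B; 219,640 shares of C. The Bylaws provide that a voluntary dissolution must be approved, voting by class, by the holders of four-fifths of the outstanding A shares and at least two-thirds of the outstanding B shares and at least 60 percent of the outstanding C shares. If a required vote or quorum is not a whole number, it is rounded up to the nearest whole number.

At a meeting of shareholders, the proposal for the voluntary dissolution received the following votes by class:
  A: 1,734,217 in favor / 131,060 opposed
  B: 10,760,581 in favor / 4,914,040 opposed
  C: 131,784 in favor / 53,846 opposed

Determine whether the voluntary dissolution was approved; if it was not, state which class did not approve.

A: 4/5 of 2167771 = 1734216.80, rounded up to 1734217; 1,734,217 required, 1,734,217 in favor — approved.
B: 2/3 of 16148818 = 10765878.67, rounded up to 10765879; 10,765,879 required, 10,760,581 in favor — not approved.
C: 3/5 of 219640 = 131784; 131,784 required, 131,784 in favor — approved.

Not approved — the B shares did not give the required vote.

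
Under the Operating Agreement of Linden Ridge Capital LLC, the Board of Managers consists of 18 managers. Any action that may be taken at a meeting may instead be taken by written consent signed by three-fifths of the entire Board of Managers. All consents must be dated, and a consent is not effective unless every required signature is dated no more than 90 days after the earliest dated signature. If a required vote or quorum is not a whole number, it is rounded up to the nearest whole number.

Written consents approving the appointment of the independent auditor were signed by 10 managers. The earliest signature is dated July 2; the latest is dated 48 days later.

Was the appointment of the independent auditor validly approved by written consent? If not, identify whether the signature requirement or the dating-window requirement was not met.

Not effective — insufficient signatures.

Signatures required: three-fifths of 18 — 3/5 of 18 = 10.80, rounded up to 11, so 11 needed; 10 signed. Insufficient.
Dating window: the latest signature is 48 days after the earliest; the limit is 90 days. Within the window.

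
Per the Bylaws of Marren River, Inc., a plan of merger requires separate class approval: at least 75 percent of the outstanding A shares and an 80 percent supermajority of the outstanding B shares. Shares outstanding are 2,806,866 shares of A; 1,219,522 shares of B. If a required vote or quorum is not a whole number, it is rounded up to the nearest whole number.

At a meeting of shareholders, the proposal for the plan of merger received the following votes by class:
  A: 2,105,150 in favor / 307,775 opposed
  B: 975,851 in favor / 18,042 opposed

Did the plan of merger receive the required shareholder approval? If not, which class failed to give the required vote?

Approved — every class gave the required vote.

A: 3/4 of 2806866 = 2105149.50, rounded up to 2105150; 2,105,150 required, 2,105,150 in favor — approved.
B: 4/5 of 1219522 = 975617.60, rounded up to 975618; 975,618 required, 975,851 in favor — approved.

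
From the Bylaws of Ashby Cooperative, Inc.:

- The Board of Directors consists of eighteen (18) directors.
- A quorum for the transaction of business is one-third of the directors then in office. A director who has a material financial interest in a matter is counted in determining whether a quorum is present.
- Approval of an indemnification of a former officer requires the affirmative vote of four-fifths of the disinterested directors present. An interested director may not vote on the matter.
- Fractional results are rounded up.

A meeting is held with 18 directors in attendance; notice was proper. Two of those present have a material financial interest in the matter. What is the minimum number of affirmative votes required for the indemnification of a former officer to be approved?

13

The indemnification of a former officer requires four-fifths of the disinterested directors present (18 − 2 = 16).
4/5 of 16 = 12.80, rounded up to 13.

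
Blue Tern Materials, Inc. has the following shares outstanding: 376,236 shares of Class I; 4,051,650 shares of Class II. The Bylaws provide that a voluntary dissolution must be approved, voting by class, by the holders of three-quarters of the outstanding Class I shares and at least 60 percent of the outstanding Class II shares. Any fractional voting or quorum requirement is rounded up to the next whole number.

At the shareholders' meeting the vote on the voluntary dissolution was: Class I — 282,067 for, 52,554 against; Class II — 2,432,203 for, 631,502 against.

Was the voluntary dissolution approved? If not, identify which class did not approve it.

Not approved — the Class I shares did not give the required vote.

Class I: 3/4 of 376236 = 282177; 282,177 required, 282,067 in favor — not approved.
Class II: 3/5 of 4051650 = 2430990; 2,430,990 required, 2,432,203 in favor — approved.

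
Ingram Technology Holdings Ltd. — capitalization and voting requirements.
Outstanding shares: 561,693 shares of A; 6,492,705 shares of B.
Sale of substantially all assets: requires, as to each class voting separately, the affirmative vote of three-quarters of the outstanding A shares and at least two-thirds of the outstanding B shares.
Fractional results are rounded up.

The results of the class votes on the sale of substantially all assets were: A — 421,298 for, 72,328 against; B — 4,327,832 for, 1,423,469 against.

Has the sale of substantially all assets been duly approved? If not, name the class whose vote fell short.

Not approved — the B shares did not give the required vote.

A: 3/4 of 561693 = 421269.75, rounded up to 421270; 421,270 required, 421,298 in favor — approved.
B: 2/3 of 6492705 = 4328470; 4,328,470 required, 4,327,832 in favor — not approved.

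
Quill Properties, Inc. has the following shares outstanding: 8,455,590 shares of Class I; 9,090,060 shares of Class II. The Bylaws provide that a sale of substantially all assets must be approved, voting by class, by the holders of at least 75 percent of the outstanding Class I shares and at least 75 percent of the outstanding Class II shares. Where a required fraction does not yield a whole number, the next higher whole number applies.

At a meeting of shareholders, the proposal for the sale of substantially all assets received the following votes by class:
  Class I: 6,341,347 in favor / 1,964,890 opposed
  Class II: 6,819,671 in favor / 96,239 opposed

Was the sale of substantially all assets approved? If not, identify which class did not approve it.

Not approved — the Class I shares did not give the required vote.

Class I: 3/4 of 8455590 = 6341692.50, rounded up to 6341693; 6,341,693 required, 6,341,347 in favor — not approved.
Class II: 3/4 of 9090060 = 6817545; 6,817,545 required, 6,819,671 in favor — approved.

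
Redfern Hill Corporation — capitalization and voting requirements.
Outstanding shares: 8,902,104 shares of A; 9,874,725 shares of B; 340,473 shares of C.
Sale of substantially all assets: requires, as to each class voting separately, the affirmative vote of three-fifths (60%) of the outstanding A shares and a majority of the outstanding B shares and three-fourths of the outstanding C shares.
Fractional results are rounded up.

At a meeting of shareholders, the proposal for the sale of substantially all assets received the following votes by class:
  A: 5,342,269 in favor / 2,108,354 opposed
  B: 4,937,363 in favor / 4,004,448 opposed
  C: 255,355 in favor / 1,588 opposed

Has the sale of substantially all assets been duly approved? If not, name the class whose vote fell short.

Approved — every class gave the required vote.

A: 3/5 of 8902104 = 5341262.40, rounded up to 5341263; 5,341,263 required, 5,342,269 in favor — approved.
B: a majority of 9874725 is 4937363; 4,937,363 required, 4,937,363 in favor — approved.
C: 3/4 of 340473 = 255354.75, rounded up to 255355; 255,355 required, 255,355 in favor — approved.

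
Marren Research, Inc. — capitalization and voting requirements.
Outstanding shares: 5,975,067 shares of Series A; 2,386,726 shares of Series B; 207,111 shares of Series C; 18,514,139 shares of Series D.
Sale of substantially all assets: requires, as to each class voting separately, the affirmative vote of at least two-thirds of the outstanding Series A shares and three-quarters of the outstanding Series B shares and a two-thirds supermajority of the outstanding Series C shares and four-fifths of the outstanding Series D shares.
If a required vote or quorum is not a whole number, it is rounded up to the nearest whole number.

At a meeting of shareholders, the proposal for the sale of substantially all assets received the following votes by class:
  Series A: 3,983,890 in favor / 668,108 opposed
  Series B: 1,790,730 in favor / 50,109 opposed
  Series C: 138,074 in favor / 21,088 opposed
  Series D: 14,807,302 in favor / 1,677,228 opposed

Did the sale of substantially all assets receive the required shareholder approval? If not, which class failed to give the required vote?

Series A: 2/3 of 5975067 = 3983378; 3,983,378 required, 3,983,890 in favor — approved.
Series B: 3/4 of 2386726 = 1790044.50, rounded up to 1790045; 1,790,045 required, 1,790,730 in favor — approved.
Series C: 2/3 of 207111 = 138074; 138,074 required, 138,074 in favor — approved.
Series D: 4/5 of 18514139 = 14811311.20, rounded up to 14811312; 14,811,312 required, 14,807,302 in favor — not approved.

Not approved — the Series D shares did not give the required vote.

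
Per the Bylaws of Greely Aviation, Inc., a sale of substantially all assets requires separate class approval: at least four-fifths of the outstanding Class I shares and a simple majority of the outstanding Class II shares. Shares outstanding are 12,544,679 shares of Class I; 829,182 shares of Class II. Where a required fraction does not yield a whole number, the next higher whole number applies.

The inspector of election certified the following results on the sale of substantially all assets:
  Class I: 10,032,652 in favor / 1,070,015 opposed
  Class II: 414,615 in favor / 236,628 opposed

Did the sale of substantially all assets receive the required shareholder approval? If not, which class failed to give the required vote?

Class I: 4/5 of 12544679 = 10035743.20, rounded up to 10035744; 10,035,744 required, 10,032,652 in favor — not approved.
Class II: a majority of 829182 is 414592; 414,592 required, 414,615 in favor — approved.

Not approved — the Class I shares did not give the required vote.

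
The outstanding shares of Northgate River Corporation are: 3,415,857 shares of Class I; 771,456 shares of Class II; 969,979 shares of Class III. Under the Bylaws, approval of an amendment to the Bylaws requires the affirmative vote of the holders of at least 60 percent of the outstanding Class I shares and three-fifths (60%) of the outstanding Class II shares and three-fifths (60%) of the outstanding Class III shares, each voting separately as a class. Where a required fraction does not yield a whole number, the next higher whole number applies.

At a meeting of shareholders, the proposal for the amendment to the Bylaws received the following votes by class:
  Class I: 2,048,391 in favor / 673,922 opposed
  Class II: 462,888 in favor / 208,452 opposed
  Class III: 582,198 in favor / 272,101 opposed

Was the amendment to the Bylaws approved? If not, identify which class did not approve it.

Class I: 3/5 of 3415857 = 2049514.20, rounded up to 2049515; 2,049,515 required, 2,048,391 in favor — not approved.
Class II: 3/5 of 771456 = 462873.60, rounded up to 462874; 462,874 required, 462,888 in favor — approved.
Class III: 3/5 of 969979 = 581987.40, rounded up to 581988; 581,988 required, 582,198 in favor — approved.

Not approved — the Class I shares did not give the required vote.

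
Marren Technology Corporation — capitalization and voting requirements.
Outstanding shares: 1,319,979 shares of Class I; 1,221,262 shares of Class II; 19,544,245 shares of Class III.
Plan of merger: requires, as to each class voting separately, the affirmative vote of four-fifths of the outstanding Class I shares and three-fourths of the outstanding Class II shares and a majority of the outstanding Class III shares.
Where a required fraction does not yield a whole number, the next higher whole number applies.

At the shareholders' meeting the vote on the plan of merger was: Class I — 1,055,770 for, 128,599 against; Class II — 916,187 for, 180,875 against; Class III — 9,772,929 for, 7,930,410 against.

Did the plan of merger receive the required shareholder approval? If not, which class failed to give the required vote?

Class I: 4/5 of 1319979 = 1055983.20, rounded up to 1055984; 1,055,984 required, 1,055,770 in favor — not approved.
Class II: 3/4 of 1221262 = 915946.50, rounded up to 915947; 915,947 required, 916,187 in favor — approved.
Class III: a majority of 19544245 is 9772123; 9,772,123 required, 9,772,929 in favor — approved.

Not approved — the Class I shares did not give the required vote.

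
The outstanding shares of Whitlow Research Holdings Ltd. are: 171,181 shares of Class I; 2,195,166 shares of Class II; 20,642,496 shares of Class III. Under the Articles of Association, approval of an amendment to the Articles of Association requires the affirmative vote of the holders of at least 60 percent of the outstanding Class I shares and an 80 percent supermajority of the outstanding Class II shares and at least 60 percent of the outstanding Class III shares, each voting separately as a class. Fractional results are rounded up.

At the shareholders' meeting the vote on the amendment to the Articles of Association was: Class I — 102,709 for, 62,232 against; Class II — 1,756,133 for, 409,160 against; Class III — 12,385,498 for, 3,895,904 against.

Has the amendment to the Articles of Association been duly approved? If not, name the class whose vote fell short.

Class I: 3/5 of 171181 = 102708.60, rounded up to 102709; 102,709 required, 102,709 in favor — approved.
Class II: 4/5 of 2195166 = 1756132.80, rounded up to 1756133; 1,756,133 required, 1,756,133 in favor — approved.
Class III: 3/5 of 20642496 = 12385497.60, rounded up to 12385498; 12,385,498 required, 12,385,498 in favor — approved.

Approved — every class gave the required vote.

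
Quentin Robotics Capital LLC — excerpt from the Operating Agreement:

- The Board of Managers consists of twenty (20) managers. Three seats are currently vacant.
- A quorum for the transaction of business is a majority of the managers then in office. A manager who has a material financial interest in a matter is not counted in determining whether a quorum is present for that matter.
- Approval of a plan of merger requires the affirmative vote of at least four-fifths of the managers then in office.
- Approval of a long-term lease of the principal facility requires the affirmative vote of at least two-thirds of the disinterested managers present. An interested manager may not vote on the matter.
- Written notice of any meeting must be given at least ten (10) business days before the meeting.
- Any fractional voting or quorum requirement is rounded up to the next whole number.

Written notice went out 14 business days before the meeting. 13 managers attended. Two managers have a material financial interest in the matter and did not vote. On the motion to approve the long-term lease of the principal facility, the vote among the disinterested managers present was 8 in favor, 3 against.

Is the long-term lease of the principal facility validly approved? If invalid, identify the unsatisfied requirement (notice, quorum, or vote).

Valid — all requirements satisfied.

Notice: 14 business days given; 10 required (14 ≥ 10). Satisfied.
Quorum: 13 present, but the 2 interested managers do not count, leaving 11. Quorum is 9. Satisfied.
Vote: the long-term lease of the principal facility requires two-thirds of the disinterested managers present (13 − 2 = 11). 2/3 of 11 = 7.33, rounded up to 8, so 8 affirmative votes are needed; 8 voted in favor. Satisfied.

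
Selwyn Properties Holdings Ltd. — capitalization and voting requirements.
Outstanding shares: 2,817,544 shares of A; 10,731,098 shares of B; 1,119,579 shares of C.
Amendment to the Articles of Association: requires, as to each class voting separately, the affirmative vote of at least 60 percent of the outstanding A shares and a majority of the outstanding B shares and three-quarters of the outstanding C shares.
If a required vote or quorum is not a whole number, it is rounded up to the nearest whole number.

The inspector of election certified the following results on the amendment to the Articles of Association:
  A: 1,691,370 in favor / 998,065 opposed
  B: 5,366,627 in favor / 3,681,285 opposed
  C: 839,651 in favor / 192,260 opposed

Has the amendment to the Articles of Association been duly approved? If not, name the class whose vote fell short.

A: 3/5 of 2817544 = 1690526.40, rounded up to 1690527; 1,690,527 required, 1,691,370 in favor — approved.
B: a majority of 10731098 is 5365550; 5,365,550 required, 5,366,627 in favor — approved.
C: 3/4 of 1119579 = 839684.25, rounded up to 839685; 839,685 required, 839,651 in favor — not approved.

Not approved — the C shares did not give the required vote.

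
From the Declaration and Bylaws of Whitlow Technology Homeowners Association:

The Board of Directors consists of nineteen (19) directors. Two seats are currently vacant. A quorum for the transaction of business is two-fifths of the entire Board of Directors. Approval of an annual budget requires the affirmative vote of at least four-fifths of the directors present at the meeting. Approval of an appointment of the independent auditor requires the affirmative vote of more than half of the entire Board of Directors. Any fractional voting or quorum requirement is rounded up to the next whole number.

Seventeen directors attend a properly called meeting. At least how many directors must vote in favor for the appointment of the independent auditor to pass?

10

The appointment of the independent auditor requires a majority of the entire Board of Directors (19).
A majority of 19 is 10.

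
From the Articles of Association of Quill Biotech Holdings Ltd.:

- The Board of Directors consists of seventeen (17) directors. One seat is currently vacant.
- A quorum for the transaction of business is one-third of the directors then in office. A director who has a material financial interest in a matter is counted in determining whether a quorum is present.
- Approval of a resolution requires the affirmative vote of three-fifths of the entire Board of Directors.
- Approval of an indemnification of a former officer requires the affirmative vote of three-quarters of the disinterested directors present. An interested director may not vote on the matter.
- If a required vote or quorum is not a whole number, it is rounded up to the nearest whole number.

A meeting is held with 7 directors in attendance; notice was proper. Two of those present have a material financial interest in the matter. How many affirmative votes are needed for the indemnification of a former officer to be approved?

4

The indemnification of a former officer requires three-fourths of the disinterested directors present (7 − 2 = 5).
3/4 of 5 = 3.75, rounded up to 4.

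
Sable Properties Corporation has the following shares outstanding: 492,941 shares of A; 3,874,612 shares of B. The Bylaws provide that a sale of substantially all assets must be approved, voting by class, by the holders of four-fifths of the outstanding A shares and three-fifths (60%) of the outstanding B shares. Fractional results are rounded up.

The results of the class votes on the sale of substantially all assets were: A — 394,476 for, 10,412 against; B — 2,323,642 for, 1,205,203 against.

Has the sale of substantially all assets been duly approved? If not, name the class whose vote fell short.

A: 4/5 of 492941 = 394352.80, rounded up to 394353; 394,353 required, 394,476 in favor — approved.
B: 3/5 of 3874612 = 2324767.20, rounded up to 2324768; 2,324,768 required, 2,323,642 in favor — not approved.

Not approved — the B shares did not give the required vote.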